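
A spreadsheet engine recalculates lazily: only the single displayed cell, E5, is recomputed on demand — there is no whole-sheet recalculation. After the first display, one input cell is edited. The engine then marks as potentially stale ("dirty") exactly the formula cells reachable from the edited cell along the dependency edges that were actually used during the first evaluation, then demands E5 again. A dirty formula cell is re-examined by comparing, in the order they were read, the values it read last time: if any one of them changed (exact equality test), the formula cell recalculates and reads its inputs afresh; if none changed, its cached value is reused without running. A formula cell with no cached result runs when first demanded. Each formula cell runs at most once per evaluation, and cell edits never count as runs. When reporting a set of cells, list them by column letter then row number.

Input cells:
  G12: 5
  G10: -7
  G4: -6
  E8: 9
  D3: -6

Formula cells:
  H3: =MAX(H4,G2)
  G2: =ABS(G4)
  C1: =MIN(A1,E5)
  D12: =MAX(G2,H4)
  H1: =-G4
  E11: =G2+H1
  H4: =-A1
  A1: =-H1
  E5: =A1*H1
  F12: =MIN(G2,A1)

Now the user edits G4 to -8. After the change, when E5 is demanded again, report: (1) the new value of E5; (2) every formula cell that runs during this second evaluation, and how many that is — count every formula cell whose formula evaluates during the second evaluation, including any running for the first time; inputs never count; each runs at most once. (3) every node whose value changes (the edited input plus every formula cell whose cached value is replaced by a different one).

New value of E5: -64.
Formula cells that run: A1, E5, H1 — 3 in total.
Values that change: A1, E5, G4, H1.

First evaluation (everything demanded from the output):
  H1 = -(-6) = 6
  A1 = -(6) = -6
  E5 = -6 * 6 = -36

Propagation after the edit:
  H1: runs — G4 -6->-8; result 8.
  A1: runs — H1 6->8; result -8.
  E5: runs — A1 -6->-8; H1 6->8; result -64.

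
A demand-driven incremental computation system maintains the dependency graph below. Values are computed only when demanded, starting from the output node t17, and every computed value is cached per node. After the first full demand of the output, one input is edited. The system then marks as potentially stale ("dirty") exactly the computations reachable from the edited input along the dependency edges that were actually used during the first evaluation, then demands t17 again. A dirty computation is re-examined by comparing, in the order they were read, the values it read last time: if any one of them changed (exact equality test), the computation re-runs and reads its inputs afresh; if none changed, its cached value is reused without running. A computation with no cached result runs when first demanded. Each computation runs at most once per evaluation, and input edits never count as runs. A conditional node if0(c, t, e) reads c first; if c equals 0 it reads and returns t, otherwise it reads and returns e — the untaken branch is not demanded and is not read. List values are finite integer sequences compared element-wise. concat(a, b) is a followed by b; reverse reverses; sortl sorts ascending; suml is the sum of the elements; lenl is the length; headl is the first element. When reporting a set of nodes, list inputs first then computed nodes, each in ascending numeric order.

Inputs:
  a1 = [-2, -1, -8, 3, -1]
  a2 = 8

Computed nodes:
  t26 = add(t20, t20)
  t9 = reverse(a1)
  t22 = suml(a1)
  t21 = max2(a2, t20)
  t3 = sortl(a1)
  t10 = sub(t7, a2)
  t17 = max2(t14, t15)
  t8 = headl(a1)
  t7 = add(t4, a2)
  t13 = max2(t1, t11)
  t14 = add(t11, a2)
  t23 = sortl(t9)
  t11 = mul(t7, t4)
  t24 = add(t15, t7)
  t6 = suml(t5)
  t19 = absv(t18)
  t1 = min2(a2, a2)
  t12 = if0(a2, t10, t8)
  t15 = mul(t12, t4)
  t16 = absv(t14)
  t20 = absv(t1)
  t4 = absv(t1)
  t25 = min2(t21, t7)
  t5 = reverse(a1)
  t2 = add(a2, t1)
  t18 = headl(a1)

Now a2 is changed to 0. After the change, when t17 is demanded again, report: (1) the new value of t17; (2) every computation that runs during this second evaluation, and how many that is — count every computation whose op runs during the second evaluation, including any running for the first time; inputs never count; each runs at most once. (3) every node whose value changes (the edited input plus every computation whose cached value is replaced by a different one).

New value of t17: 0.
Computations that run: t1, t4, t7, t10, t11, t12, t14, t15, t17 — 9 in total.
Values that change: a2, t1, t4, t7, t11, t12, t14, t15, t17.
Key observation: a condition flipped, so demand reaches new nodes — t10 runs for the first time.

First evaluation (everything demanded from the output):
  t1 = min2(8, 8) = 8
  t4 = absv(8) = 8
  t7 = add(8, 8) = 16
  t8 = headl([-2, -1, -8, 3, -1]) = -2
  t11 = mul(16, 8) = 128
  t12 = if0(a2=8 -> else branch t8) = -2
  t14 = add(128, 8) = 136
  t15 = mul(-2, 8) = -16
  t17 = max2(136, -16) = 136

Propagation after the edit:
  t1: runs — a2 8->0; a2 8->0; result 0.
  t4: runs — t1 8->0; result 0.
  t7: runs — t4 8->0; a2 8->0; result 0.
  t10: demanded for the first time — runs, produces 0.
  t11: runs — t7 16->0; t4 8->0; result 0.
  t12: runs — a2 8->0; result 0.
  t14: runs — t11 128->0; a2 8->0; result 0.
  t15: runs — t12 -2->0; t4 8->0; result 0.
  t17: runs — t14 136->0; t15 -16->0; result 0.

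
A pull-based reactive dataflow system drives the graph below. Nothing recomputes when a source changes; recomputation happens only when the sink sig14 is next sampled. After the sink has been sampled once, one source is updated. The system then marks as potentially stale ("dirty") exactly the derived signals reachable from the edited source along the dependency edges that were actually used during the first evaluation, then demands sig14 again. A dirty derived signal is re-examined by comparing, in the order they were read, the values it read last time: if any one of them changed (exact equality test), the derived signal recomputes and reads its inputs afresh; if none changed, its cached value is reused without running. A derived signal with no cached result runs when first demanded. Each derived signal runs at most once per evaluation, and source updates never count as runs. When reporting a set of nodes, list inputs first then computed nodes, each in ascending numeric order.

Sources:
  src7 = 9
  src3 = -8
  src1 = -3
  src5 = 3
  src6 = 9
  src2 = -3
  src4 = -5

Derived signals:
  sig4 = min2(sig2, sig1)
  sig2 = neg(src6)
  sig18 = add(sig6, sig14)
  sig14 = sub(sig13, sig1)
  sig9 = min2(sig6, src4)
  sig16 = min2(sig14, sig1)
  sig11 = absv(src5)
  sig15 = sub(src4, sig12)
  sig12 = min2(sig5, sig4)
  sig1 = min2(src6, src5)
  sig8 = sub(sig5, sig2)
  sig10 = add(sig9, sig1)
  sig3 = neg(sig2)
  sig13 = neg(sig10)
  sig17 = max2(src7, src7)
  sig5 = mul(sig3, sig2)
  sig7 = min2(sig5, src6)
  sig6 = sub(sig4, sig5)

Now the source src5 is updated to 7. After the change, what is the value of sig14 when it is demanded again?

New value of sig14: -9.
Key observation: the cutoff stops propagation at sig6 — its inputs' values are unchanged, so it reuses its cache.

First evaluation (everything demanded from the output):
  sig1 = min2(9, 3) = 3
  sig2 = neg(9) = -9
  sig3 = neg(-9) = 9
  sig4 = min2(-9, 3) = -9
  sig5 = mul(9, -9) = -81
  sig6 = sub(-9, -81) = 72
  sig9 = min2(72, -5) = -5
  sig10 = add(-5, 3) = -2
  sig13 = neg(-2) = 2
  sig14 = sub(2, 3) = -1

Propagation after the edit:
  sig1: runs — src5 3->7; result 7.
  sig4: runs — sig1 3->7; result -9 (same value as before).
  sig6: checked — values it read are unchanged (sig4 unchanged, sig5 unchanged); reused cached 72 without running.
  sig9: checked — values it read are unchanged (sig6 unchanged, src4 unchanged); reused cached -5 without running.
  sig10: runs — sig1 3->7; result 2.
  sig13: runs — sig10 -2->2; result -2.
  sig14: runs — sig13 2->-2; sig1 3->7; result -9.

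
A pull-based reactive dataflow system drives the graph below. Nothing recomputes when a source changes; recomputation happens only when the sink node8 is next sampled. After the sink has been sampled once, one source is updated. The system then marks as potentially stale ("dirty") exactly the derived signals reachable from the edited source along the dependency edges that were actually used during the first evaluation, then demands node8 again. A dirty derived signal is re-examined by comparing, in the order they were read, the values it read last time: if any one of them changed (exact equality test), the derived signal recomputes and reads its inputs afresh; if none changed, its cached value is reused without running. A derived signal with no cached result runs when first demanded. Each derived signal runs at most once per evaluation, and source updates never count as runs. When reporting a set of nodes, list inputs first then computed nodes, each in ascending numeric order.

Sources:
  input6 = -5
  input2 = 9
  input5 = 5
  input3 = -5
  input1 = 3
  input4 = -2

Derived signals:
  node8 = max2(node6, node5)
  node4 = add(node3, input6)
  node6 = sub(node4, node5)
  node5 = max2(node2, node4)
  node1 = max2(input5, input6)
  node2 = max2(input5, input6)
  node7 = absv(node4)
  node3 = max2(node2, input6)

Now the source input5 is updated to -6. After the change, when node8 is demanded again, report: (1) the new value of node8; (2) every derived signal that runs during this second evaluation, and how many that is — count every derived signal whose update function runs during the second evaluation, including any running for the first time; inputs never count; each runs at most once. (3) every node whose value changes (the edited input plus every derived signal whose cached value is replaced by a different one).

New value of node8: -5.
Derived signals that run: node2, node3, node4, node5, node6, node8 — 6 in total.
Values that change: input5, node2, node3, node4, node5, node8.

First evaluation (everything demanded from the output):
  node2 = max2(5, -5) = 5
  node3 = max2(5, -5) = 5
  node4 = add(5, -5) = 0
  node5 = max2(5, 0) = 5
  node6 = sub(0, 5) = -5
  node8 = max2(-5, 5) = 5

Propagation after the edit:
  node2: runs — input5 5->-6; result -5.
  node3: runs — node2 5->-5; result -5.
  node4: runs — node3 5->-5; result -10.
  node5: runs — node2 5->-5; node4 0->-10; result -5.
  node6: runs — node4 0->-10; node5 5->-5; result -5 (same value as before).
  node8: runs — node5 5->-5; result -5.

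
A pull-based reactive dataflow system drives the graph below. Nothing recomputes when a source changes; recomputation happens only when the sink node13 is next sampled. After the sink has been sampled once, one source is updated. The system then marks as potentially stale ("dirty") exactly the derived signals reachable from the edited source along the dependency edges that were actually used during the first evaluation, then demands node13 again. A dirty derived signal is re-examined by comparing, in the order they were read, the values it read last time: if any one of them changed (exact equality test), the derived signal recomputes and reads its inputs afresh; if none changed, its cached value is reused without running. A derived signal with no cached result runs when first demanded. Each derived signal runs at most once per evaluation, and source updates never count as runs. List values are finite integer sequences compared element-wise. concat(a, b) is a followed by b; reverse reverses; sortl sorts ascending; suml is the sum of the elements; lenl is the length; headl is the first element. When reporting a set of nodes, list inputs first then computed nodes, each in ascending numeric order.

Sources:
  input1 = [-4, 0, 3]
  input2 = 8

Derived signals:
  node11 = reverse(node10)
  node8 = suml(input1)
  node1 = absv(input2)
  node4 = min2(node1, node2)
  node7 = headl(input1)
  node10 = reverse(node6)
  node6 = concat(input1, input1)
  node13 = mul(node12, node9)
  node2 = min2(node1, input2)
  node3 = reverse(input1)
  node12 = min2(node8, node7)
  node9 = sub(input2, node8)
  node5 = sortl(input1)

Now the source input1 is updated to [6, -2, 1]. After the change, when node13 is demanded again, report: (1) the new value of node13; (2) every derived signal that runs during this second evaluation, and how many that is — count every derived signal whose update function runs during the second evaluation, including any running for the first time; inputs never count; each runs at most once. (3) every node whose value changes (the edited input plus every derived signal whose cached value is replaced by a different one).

First evaluation (everything demanded from the output):
  node7 = headl([-4, 0, 3]) = -4
  node8 = suml([-4, 0, 3]) = -1
  node9 = sub(8, -1) = 9
  node12 = min2(-1, -4) = -4
  node13 = mul(-4, 9) = -36

Propagation after the edit:
  node7: runs — input1 [-4, 0, 3]->[6, -2, 1]; result 6.
  node8: runs — input1 [-4, 0, 3]->[6, -2, 1]; result 5.
  node9: runs — node8 -1->5; result 3.
  node12: runs — node8 -1->5; node7 -4->6; result 5.
  node13: runs — node12 -4->5; node9 9->3; result 15.

New value of node13: 15.
Derived signals that run: node7, node8, node9, node12, node13 — 5 in total.
Values that change: input1, node7, node8, node9, node12, node13.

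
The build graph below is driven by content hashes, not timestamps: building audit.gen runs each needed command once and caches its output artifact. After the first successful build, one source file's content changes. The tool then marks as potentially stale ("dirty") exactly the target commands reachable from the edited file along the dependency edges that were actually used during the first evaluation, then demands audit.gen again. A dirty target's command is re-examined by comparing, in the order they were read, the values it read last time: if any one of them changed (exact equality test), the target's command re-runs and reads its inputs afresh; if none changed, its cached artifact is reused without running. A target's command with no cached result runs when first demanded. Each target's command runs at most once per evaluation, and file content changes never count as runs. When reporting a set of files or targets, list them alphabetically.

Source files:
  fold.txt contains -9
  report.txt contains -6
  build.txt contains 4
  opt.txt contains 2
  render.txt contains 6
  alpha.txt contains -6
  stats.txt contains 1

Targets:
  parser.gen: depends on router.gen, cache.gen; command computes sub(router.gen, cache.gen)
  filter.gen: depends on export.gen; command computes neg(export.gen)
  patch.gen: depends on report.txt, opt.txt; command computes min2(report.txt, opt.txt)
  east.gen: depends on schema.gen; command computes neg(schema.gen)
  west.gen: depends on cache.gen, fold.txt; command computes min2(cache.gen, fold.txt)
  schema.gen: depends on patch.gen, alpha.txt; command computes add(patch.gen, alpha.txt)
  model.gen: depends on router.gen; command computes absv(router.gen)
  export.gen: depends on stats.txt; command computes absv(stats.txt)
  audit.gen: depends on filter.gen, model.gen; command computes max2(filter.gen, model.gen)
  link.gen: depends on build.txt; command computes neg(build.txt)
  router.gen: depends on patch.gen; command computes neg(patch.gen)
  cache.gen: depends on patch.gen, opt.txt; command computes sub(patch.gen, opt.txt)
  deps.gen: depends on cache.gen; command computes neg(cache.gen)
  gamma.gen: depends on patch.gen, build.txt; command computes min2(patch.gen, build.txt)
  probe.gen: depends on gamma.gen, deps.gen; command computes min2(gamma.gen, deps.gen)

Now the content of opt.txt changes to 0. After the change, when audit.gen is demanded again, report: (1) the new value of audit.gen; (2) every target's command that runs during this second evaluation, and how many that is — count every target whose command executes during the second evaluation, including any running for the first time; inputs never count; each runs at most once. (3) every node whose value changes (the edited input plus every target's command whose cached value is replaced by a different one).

Initial pass — values computed on the first demand:
  export.gen = absv(1) = 1
  filter.gen = neg(1) = -1
  patch.gen = min2(-6, 2) = -6
  router.gen = neg(-6) = 6
  model.gen = absv(6) = 6
  audit.gen = max2(-1, 6) = 6

Second demand — change propagation:
  patch.gen: re-runs because opt.txt 2->0; new result -6 (unchanged).
  router.gen: re-examined; everything it read last time is the same (patch.gen unchanged) — cache 6 kept, no run.
  model.gen: re-examined; everything it read last time is the same (router.gen unchanged) — cache 6 kept, no run.
  audit.gen: re-examined; everything it read last time is the same (filter.gen unchanged, model.gen unchanged) — cache 6 kept, no run.

The important point: patch.gen recomputes to an identical value, and the output ends up unchanged.

audit.gen now evaluates to 6.
Run set: patch.gen (1 run).
Changed values: opt.txt.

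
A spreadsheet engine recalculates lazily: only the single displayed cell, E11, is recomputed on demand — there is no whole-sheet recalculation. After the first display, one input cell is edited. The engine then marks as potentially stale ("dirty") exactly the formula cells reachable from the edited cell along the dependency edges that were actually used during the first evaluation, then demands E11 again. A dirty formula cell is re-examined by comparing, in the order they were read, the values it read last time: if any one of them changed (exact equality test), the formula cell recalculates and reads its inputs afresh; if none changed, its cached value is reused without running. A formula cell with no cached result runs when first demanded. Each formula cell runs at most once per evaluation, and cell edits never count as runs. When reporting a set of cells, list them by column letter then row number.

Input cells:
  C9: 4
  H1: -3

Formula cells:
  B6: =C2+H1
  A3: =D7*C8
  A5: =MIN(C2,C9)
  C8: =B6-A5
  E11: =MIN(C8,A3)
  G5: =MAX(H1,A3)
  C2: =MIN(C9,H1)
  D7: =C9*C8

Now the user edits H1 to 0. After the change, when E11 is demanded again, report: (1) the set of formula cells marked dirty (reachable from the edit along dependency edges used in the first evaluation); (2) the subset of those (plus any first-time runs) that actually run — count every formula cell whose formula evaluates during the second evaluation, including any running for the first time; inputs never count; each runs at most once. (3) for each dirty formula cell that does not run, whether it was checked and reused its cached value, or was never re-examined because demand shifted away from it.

First evaluation (everything demanded from the output):
  C2 = MIN(4, -3) = -3
  A5 = MIN(-3, 4) = -3
  B6 = -3 + -3 = -6
  C8 = -6 - -3 = -3
  D7 = 4 * -3 = -12
  A3 = -12 * -3 = 36
  E11 = MIN(-3, 36) = -3

Propagation after the edit:
  C2: runs — H1 -3->0; result 0.
  A5: runs — C2 -3->0; result 0.
  B6: runs — C2 -3->0; H1 -3->0; result 0.
  C8: runs — B6 -6->0; A5 -3->0; result 0.
  D7: runs — C8 -3->0; result 0.
  A3: runs — D7 -12->0; C8 -3->0; result 0.
  E11: runs — C8 -3->0; A3 36->0; result 0.

Marked dirty: A3, A5, B6, C2, C8, D7, E11.
Formula cells that run: A3, A5, B6, C2, C8, D7, E11 — 7 in total.
Every dirty formula cell ran.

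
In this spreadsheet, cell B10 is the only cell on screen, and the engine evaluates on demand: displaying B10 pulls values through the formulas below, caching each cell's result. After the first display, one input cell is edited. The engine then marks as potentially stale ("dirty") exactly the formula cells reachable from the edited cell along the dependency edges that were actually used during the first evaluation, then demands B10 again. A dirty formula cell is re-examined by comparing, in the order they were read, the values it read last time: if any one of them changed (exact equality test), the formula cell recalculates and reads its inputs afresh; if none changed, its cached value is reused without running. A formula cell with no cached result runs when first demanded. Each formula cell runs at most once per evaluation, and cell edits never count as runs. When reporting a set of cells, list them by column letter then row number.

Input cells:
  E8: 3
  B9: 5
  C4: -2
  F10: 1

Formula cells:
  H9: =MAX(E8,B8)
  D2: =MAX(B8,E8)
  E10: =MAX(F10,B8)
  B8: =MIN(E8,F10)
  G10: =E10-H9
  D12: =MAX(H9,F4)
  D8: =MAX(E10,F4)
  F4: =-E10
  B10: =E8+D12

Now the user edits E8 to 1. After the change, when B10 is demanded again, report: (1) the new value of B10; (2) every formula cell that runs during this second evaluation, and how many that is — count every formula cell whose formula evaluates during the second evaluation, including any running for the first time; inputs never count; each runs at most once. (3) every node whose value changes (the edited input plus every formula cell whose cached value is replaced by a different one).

B10 now evaluates to 2.
Run set: B8, B10, D12, H9 (4 run).
Changed values: B10, D12, E8, H9.
The important point: at E10 every value read last time is unchanged, so the dirty flag clears without a run.

Initial pass — values computed on the first demand:
  B8 = MIN(3, 1) = 1
  E10 = MAX(1, 1) = 1
  F4 = -(1) = -1
  H9 = MAX(3, 1) = 3
  D12 = MAX(3, -1) = 3
  B10 = 3 + 3 = 6

Second demand — change propagation:
  B8: re-runs because E8 3->1; new result 1 (unchanged).
  E10: re-examined; everything it read last time is the same (F10 unchanged, B8 unchanged) — cache 1 kept, no run.
  F4: re-examined; everything it read last time is the same (E10 unchanged) — cache -1 kept, no run.
  H9: re-runs because E8 3->1; new result 1.
  D12: re-runs because H9 3->1; new result 1.
  B10: re-runs because E8 3->1; D12 3->1; new result 2.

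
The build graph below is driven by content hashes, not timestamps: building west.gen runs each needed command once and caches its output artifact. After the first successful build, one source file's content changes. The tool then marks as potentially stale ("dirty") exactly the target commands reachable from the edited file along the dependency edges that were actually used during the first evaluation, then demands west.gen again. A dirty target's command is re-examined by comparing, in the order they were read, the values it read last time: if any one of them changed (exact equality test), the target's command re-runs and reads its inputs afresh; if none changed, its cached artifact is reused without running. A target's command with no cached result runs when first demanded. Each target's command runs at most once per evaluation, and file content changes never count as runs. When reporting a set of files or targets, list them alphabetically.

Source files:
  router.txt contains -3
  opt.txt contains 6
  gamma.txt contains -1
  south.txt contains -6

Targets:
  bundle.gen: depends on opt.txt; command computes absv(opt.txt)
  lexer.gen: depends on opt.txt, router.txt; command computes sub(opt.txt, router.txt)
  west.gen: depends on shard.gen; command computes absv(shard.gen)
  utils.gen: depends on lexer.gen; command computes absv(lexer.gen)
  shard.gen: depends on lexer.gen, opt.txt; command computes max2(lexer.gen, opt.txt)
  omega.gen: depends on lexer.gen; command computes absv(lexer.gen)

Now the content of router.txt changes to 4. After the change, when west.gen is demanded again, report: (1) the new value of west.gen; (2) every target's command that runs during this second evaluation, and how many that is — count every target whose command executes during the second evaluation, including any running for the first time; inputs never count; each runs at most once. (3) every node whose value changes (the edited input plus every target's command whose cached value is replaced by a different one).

west.gen now evaluates to 6.
Run set: lexer.gen, shard.gen, west.gen (3 run).
Changed values: lexer.gen, router.txt, shard.gen, west.gen.

Initial pass — values computed on the first demand:
  lexer.gen = sub(6, -3) = 9
  shard.gen = max2(9, 6) = 9
  west.gen = absv(9) = 9

Second demand — change propagation:
  lexer.gen: re-runs because router.txt -3->4; new result 2.
  shard.gen: re-runs because lexer.gen 9->2; new result 6.
  west.gen: re-runs because shard.gen 9->6; new result 6.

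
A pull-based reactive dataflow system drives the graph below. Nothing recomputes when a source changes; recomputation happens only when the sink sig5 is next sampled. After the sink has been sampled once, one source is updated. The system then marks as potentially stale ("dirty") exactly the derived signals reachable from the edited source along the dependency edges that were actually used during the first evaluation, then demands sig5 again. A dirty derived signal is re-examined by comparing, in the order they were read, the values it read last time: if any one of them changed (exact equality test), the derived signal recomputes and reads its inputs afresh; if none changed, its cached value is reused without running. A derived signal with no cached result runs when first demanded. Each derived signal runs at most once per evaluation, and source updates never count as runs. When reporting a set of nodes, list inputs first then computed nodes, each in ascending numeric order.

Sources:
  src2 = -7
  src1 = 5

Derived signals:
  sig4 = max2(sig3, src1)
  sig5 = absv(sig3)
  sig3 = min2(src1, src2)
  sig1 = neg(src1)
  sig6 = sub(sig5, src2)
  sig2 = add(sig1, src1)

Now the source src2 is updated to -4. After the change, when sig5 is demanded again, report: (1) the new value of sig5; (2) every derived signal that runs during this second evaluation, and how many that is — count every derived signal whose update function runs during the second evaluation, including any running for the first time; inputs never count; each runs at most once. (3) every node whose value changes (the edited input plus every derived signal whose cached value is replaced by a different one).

First evaluation (everything demanded from the output):
  sig3 = min2(5, -7) = -7
  sig5 = absv(-7) = 7

Propagation after the edit:
  sig3: runs — src2 -7->-4; result -4.
  sig5: runs — sig3 -7->-4; result 4.

New value of sig5: 4.
Derived signals that run: sig3, sig5 — 2 in total.
Values that change: src2, sig3, sig5.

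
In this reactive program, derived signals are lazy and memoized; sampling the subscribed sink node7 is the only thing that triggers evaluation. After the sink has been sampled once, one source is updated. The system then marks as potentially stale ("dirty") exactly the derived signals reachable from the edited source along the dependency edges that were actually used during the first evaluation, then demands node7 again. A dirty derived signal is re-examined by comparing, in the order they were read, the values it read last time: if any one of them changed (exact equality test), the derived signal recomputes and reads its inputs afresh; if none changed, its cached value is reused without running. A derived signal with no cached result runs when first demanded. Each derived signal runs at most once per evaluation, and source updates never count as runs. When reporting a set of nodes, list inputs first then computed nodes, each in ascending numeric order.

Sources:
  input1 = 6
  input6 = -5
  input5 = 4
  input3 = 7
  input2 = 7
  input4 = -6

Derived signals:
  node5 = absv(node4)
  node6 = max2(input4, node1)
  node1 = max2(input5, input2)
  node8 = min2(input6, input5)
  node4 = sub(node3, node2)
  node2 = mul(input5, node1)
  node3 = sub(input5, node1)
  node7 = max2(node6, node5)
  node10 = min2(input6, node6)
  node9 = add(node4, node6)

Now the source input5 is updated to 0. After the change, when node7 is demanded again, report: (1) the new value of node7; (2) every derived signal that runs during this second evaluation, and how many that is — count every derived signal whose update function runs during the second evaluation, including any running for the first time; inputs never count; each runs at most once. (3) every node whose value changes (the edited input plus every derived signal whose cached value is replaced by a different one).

Demanding node7 again yields 7.
6 derived signals run: node1, node2, node3, node4, node5, node7.
The nodes whose values change: input5, node2, node3, node4, node5, node7.
Note where the cutoff bites: node6 is checked, finds nothing changed, and keeps its cache.

First demand of the output computes:
  node1 = max2(4, 7) = 7
  node2 = mul(4, 7) = 28
  node3 = sub(4, 7) = -3
  node4 = sub(-3, 28) = -31
  node5 = absv(-31) = 31
  node6 = max2(-6, 7) = 7
  node7 = max2(7, 31) = 31

After the edit, cleaning proceeds:
  node1: a read changed (input5 4->0) — executes, giving 7 — identical to its old value.
  node2: a read changed (input5 4->0) — executes, giving 0.
  node3: a read changed (input5 4->0) — executes, giving -7.
  node4: a read changed (node3 -3->-7; node2 28->0) — executes, giving -7.
  node5: a read changed (node4 -31->-7) — executes, giving 7.
  node6: dirty, but its reads are unchanged (input4 unchanged, node1 unchanged); cached 7 stands.
  node7: a read changed (node5 31->7) — executes, giving 7.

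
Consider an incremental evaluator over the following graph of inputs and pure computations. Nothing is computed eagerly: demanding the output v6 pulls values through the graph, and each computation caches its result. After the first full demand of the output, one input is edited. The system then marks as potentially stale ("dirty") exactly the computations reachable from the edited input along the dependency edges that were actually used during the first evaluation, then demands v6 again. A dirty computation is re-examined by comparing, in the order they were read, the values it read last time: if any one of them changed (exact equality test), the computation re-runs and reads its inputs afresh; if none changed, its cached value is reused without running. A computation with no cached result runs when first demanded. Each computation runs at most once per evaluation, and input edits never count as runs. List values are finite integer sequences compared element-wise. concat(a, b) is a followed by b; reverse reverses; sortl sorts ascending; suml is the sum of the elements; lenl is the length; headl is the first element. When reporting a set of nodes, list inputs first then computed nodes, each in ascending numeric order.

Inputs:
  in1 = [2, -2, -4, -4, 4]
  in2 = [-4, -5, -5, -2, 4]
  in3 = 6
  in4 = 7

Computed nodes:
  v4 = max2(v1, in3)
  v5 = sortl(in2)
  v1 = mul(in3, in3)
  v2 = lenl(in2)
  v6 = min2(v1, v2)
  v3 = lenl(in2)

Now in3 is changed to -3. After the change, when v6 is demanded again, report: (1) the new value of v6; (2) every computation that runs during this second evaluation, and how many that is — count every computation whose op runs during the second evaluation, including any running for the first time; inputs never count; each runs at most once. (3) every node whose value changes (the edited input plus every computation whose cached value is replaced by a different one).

v6 now evaluates to 5.
Run set: v1, v6 (2 run).
Changed values: in3, v1.

Initial pass — values computed on the first demand:
  v1 = mul(6, 6) = 36
  v2 = lenl([-4, -5, -5, -2, 4]) = 5
  v6 = min2(36, 5) = 5

Second demand — change propagation:
  v1: re-runs because in3 6->-3; in3 6->-3; new result 9.
  v6: re-runs because v1 36->9; new result 5 (unchanged).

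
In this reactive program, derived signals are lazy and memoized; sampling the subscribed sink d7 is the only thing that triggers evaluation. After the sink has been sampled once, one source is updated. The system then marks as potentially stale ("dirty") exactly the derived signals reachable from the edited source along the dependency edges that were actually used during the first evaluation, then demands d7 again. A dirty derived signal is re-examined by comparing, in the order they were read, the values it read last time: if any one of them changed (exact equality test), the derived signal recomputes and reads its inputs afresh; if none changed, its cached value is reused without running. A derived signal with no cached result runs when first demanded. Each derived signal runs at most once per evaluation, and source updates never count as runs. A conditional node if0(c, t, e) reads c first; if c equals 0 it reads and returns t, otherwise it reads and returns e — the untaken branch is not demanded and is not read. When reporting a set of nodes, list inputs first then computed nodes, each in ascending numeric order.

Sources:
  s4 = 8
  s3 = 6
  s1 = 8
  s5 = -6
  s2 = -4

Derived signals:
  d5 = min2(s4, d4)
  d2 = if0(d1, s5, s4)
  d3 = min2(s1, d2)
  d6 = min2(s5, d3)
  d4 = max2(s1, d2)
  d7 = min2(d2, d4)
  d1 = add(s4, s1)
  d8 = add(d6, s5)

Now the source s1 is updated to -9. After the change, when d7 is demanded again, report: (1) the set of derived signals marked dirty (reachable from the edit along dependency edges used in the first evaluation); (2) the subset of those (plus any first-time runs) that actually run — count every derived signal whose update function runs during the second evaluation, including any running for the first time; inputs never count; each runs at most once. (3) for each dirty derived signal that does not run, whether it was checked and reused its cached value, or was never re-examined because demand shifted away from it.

The edit dirties: d1, d2, d4, d7.
3 derived signals run: d1, d2, d4.
Cache hits after checking: d7.
Note where the cutoff bites: d7 is checked, finds nothing changed, and keeps its cache.

First demand of the output computes:
  d1 = add(8, 8) = 16
  d2 = if0(d1=16 -> else branch s4) = 8
  d4 = max2(8, 8) = 8
  d7 = min2(8, 8) = 8

After the edit, cleaning proceeds:
  d1: a read changed (s1 8->-9) — executes, giving -1.
  d2: a read changed (d1 16->-1) — executes, giving 8 — identical to its old value.
  d4: a read changed (s1 8->-9) — executes, giving 8 — identical to its old value.
  d7: dirty, but its reads are unchanged (d2 unchanged, d4 unchanged); cached 8 stands.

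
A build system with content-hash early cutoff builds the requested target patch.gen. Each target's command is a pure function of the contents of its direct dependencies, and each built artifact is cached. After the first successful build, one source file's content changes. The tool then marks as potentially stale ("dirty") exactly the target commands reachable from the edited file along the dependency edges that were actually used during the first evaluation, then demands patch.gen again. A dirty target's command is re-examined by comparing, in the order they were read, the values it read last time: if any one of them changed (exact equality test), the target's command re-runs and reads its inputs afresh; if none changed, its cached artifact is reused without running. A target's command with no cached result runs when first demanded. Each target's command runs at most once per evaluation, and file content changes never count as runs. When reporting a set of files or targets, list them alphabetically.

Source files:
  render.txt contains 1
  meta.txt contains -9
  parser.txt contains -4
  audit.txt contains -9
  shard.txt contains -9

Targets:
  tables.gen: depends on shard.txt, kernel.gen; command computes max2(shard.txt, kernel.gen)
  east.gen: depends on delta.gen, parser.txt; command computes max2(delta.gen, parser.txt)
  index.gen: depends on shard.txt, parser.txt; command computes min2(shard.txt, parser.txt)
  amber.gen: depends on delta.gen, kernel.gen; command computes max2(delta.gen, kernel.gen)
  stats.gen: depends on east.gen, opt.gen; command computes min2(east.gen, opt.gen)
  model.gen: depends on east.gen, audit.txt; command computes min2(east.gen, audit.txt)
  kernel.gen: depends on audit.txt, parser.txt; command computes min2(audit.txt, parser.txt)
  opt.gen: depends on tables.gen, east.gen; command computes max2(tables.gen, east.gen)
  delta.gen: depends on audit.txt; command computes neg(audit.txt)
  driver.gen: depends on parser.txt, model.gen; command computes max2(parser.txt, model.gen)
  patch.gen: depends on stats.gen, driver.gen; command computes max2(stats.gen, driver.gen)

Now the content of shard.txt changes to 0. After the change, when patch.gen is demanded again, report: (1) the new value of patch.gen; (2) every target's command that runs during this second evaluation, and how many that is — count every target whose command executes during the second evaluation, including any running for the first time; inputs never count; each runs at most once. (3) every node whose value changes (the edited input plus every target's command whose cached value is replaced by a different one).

First evaluation (everything demanded from the output):
  delta.gen = neg(-9) = 9
  east.gen = max2(9, -4) = 9
  kernel.gen = min2(-9, -4) = -9
  model.gen = min2(9, -9) = -9
  driver.gen = max2(-4, -9) = -4
  tables.gen = max2(-9, -9) = -9
  opt.gen = max2(-9, 9) = 9
  stats.gen = min2(9, 9) = 9
  patch.gen = max2(9, -4) = 9

Propagation after the edit:
  tables.gen: runs — shard.txt -9->0; result 0.
  opt.gen: runs — tables.gen -9->0; result 9 (same value as before).
  stats.gen: checked — values it read are unchanged (east.gen unchanged, opt.gen unchanged); reused cached 9 without running.
  patch.gen: checked — values it read are unchanged (stats.gen unchanged, driver.gen unchanged); reused cached 9 without running.

Key observation: the change is absorbed at opt.gen — it re-runs but produces the same value, and the output's value is unchanged.

New value of patch.gen: 9.
Target commands that run: opt.gen, tables.gen — 2 in total.
Values that change: shard.txt, tables.gen.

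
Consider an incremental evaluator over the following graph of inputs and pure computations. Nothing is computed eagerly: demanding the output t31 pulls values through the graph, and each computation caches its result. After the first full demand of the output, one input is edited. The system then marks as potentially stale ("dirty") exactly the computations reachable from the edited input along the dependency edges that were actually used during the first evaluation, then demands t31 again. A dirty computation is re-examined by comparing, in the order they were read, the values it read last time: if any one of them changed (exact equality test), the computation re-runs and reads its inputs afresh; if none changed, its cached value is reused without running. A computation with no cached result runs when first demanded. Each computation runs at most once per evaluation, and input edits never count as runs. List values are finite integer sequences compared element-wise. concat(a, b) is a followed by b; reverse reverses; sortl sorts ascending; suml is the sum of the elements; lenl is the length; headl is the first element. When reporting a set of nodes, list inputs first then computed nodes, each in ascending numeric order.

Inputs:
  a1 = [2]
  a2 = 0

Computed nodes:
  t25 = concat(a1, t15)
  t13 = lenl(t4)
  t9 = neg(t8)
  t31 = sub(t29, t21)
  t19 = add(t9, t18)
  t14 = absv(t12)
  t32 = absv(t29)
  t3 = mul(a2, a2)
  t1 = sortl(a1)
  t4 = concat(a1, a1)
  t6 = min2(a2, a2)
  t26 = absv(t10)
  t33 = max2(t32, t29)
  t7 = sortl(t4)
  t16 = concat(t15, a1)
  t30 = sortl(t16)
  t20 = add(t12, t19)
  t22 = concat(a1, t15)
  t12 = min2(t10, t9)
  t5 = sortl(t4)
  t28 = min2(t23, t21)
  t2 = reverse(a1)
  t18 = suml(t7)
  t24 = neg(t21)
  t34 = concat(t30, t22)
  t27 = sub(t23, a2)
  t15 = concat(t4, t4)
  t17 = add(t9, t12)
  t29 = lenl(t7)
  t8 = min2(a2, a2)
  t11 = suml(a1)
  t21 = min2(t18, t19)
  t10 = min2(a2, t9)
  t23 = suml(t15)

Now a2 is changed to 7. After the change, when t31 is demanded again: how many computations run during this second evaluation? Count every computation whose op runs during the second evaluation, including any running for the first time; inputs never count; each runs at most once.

Initial pass — values computed on the first demand:
  t4 = concat([2], [2]) = [2, 2]
  t7 = sortl([2, 2]) = [2, 2]
  t8 = min2(0, 0) = 0
  t9 = neg(0) = 0
  t18 = suml([2, 2]) = 4
  t19 = add(0, 4) = 4
  t21 = min2(4, 4) = 4
  t29 = lenl([2, 2]) = 2
  t31 = sub(2, 4) = -2

Second demand — change propagation:
  t8: re-runs because a2 0->7; a2 0->7; new result 7.
  t9: re-runs because t8 0->7; new result -7.
  t19: re-runs because t9 0->-7; new result -3.
  t21: re-runs because t19 4->-3; new result -3.
  t31: re-runs because t21 4->-3; new result 5.

Run set: t8, t9, t19, t21, t31 (5 run).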